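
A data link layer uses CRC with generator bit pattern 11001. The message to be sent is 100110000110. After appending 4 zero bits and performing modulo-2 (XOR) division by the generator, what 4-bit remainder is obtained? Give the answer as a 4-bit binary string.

Append 4 zeros: 1001100001100000. Divide by 11001 (XOR where the leading bit is 1):
  pos 0: 10011 XOR 11001 = 01010
  pos 1: 10100 XOR 11001 = 01101
  pos 2: 11010 XOR 11001 = 00011
  pos 5: 11001 XOR 11001 = 00000
  pos 10: 10000 XOR 11001 = 01001
  pos 11: 10010 XOR 11001 = 01011
Remainder (last 4 bits) = 1011. This is the CRC / FCS.

1011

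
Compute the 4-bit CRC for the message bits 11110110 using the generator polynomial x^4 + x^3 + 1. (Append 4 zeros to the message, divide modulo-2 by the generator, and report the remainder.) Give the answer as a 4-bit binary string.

1000

Append 4 zeros: 111101100000. Divide by 11001 (XOR where the leading bit is 1):
  pos 0: 11110 XOR 11001 = 00111
  pos 2: 11111 XOR 11001 = 00110
  pos 4: 11000 XOR 11001 = 00001
Remainder (last 4 bits) = 1000. This is the CRC / FCS.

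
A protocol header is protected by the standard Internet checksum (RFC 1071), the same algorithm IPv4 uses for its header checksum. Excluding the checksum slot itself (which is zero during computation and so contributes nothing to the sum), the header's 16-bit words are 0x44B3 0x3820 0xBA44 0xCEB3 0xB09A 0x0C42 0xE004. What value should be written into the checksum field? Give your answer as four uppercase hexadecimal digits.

One's-complement addition (fold any carry out of bit 15 back into bit 0):
  0x44B3 + 0x3820 = 0x07CD3
  0x7CD3 + 0xBA44 = 0x13717 → wrap carry → 0x3718
  0x3718 + 0xCEB3 = 0x105CB → wrap carry → 0x05CC
  0x05CC + 0xB09A = 0x0B666
  0xB666 + 0x0C42 = 0x0C2A8
  0xC2A8 + 0xE004 = 0x1A2AC → wrap carry → 0xA2AD
One's-complement sum = 0xA2AD.
Checksum = ~0xA2AD & 0xFFFF = 0x5D52.

5D52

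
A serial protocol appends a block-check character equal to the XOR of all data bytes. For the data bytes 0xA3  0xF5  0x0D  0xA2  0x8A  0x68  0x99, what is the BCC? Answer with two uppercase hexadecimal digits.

XOR the bytes together:
  start with 0xA3
  0xA3 ⊕ 0xF5 = 0x56
  0x56 ⊕ 0x0D = 0x5B
  0x5B ⊕ 0xA2 = 0xF9
  0xF9 ⊕ 0x8A = 0x73
  0x73 ⊕ 0x68 = 0x1B
  0x1B ⊕ 0x99 = 0x82

82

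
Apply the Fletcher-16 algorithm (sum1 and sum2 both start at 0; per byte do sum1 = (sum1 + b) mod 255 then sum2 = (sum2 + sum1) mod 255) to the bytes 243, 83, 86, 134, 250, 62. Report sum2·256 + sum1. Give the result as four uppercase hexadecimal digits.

795D

Running sums (mod 255):
  after byte 0 (243): sum1=243, sum2=243
  after byte 1 (83): sum1=71, sum2=59
  after byte 2 (86): sum1=157, sum2=216
  after byte 3 (134): sum1=36, sum2=252
  after byte 4 (250): sum1=31, sum2=28
  after byte 5 (62): sum1=93, sum2=121
Checksum = sum2·256 + sum1 = 121·256 + 93 = 31069 = 0x795D.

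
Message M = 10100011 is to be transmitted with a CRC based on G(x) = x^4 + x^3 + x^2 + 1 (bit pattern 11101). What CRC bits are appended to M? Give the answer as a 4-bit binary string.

0011

Append 4 zeros: 101000110000. Divide by 11101 (XOR where the leading bit is 1):
  pos 0: 10100 XOR 11101 = 01001
  pos 1: 10010 XOR 11101 = 01111
  pos 2: 11111 XOR 11101 = 00010
  pos 5: 10100 XOR 11101 = 01001
  pos 6: 10010 XOR 11101 = 01111
  pos 7: 11110 XOR 11101 = 00011
Remainder (last 4 bits) = 0011. This is the CRC / FCS.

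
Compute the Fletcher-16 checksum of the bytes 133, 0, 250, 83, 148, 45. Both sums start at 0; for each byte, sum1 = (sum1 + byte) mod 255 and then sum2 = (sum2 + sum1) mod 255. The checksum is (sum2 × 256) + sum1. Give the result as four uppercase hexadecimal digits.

5D95

Running sums (mod 255):
  after byte 0 (133): sum1=133, sum2=133
  after byte 1 (0): sum1=133, sum2=11
  after byte 2 (250): sum1=128, sum2=139
  after byte 3 (83): sum1=211, sum2=95
  after byte 4 (148): sum1=104, sum2=199
  after byte 5 (45): sum1=149, sum2=93
Checksum = sum2·256 + sum1 = 93·256 + 149 = 23957 = 0x5D95.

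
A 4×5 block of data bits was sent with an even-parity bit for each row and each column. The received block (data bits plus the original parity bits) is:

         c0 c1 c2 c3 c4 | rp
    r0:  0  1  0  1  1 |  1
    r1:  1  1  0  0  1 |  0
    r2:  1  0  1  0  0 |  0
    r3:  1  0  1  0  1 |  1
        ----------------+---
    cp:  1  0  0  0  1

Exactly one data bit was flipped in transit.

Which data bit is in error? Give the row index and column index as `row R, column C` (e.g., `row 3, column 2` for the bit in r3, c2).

Recompute each row's even parity and compare to rp:
  r0: data parity 1, sent rp 1 → ok
  r1: data parity 1, sent rp 0 → mismatch
  r2: data parity 0, sent rp 0 → ok
  r3: data parity 1, sent rp 1 → ok
Recompute each column's even parity and compare to cp:
  c0: data parity 1, sent cp 1 → ok
  c1: data parity 0, sent cp 0 → ok
  c2: data parity 0, sent cp 0 → ok
  c3: data parity 1, sent cp 0 → mismatch
  c4: data parity 1, sent cp 1 → ok
Exactly one row (r1) and one column (c3) fail → the flipped bit is at their intersection.

row 1, column 3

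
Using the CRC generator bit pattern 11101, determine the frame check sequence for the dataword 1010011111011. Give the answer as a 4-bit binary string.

Append 4 zeros: 10100111110110000. Divide by 11101 (XOR where the leading bit is 1):
  pos 0: 10100 XOR 11101 = 01001
  pos 1: 10011 XOR 11101 = 01110
  pos 2: 11101 XOR 11101 = 00000
  pos 7: 11101 XOR 11101 = 00000
  pos 12: 10000 XOR 11101 = 01101
Remainder (last 4 bits) = 1101. This is the CRC / FCS.

1101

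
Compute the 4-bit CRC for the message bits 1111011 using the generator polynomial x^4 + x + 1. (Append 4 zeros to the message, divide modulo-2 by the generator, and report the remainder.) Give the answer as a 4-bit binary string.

0110

Append 4 zeros: 11110110000. Divide by 10011 (XOR where the leading bit is 1):
  pos 0: 11110 XOR 10011 = 01101
  pos 1: 11011 XOR 10011 = 01000
  pos 2: 10001 XOR 10011 = 00010
  pos 5: 10000 XOR 10011 = 00011
Remainder (last 4 bits) = 0110. This is the CRC / FCS.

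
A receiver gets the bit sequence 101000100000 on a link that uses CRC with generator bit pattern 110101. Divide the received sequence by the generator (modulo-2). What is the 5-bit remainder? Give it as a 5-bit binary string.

00010

Modulo-2 division of 101000100000 by 110101:
  pos 0: 101000 XOR 110101 = 011101
  pos 1: 111011 XOR 110101 = 001110
  pos 3: 111000 XOR 110101 = 001101
  pos 5: 110100 XOR 110101 = 000001
Remainder = 00010 (nonzero — an error is detected).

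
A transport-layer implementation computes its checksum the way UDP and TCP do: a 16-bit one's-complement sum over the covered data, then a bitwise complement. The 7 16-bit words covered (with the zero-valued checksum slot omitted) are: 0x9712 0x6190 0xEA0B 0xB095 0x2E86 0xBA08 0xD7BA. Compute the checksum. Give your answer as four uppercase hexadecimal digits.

AC71

One's-complement addition (fold any carry out of bit 15 back into bit 0):
  0x9712 + 0x6190 = 0x0F8A2
  0xF8A2 + 0xEA0B = 0x1E2AD → wrap carry → 0xE2AE
  0xE2AE + 0xB095 = 0x19343 → wrap carry → 0x9344
  0x9344 + 0x2E86 = 0x0C1CA
  0xC1CA + 0xBA08 = 0x17BD2 → wrap carry → 0x7BD3
  0x7BD3 + 0xD7BA = 0x1538D → wrap carry → 0x538E
One's-complement sum = 0x538E.
Checksum = ~0x538E & 0xFFFF = 0xAC71.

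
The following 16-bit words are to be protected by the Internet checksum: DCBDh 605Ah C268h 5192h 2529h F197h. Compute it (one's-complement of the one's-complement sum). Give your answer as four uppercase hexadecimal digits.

One's-complement addition (fold any carry out of bit 15 back into bit 0):
  0xDCBD + 0x605A = 0x13D17 → wrap carry → 0x3D18
  0x3D18 + 0xC268 = 0x0FF80
  0xFF80 + 0x5192 = 0x15112 → wrap carry → 0x5113
  0x5113 + 0x2529 = 0x0763C
  0x763C + 0xF197 = 0x167D3 → wrap carry → 0x67D4
One's-complement sum = 0x67D4.
Checksum = ~0x67D4 & 0xFFFF = 0x982B.

982B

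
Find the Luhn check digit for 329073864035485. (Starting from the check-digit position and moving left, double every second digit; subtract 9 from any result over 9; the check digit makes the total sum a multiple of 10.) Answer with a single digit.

Partial digits right→left: 5 8 4 5 3 0 4 6 8 3 7 0 9 2 3
Double every second digit counting from the check-digit position (so the 1st, 3rd, 5th, ... of the partial from the right).
  doubled (with −9 where >9): 1 8 6 8 7 5 9 6 → sum 50
  kept as-is: 8 5 0 6 3 0 2 → sum 24
Total = 50 + 24 = 74.
Check digit = (10 − (74 mod 10)) mod 10 = 6.

6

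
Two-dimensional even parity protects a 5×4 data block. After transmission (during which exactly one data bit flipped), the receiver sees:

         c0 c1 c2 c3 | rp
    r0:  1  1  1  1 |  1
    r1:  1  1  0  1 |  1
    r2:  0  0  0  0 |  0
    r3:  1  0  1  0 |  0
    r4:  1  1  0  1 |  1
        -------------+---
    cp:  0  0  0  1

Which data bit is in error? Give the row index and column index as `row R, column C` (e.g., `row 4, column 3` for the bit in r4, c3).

Recompute each row's even parity and compare to rp:
  r0: data parity 0, sent rp 1 → mismatch
  r1: data parity 1, sent rp 1 → ok
  r2: data parity 0, sent rp 0 → ok
  r3: data parity 0, sent rp 0 → ok
  r4: data parity 1, sent rp 1 → ok
Recompute each column's even parity and compare to cp:
  c0: data parity 0, sent cp 0 → ok
  c1: data parity 1, sent cp 0 → mismatch
  c2: data parity 0, sent cp 0 → ok
  c3: data parity 1, sent cp 1 → ok
Exactly one row (r0) and one column (c1) fail → the flipped bit is at their intersection.

row 0, column 1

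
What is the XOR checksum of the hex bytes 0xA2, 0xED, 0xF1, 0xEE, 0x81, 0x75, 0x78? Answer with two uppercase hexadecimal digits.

DC

XOR the bytes together:
  start with 0xA2
  0xA2 ⊕ 0xED = 0x4F
  0x4F ⊕ 0xF1 = 0xBE
  0xBE ⊕ 0xEE = 0x50
  0x50 ⊕ 0x81 = 0xD1
  0xD1 ⊕ 0x75 = 0xA4
  0xA4 ⊕ 0x78 = 0xDC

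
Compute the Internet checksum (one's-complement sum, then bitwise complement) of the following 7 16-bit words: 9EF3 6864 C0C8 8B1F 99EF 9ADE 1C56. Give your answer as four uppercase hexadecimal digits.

One's-complement addition (fold any carry out of bit 15 back into bit 0):
  0x9EF3 + 0x6864 = 0x10757 → wrap carry → 0x0758
  0x0758 + 0xC0C8 = 0x0C820
  0xC820 + 0x8B1F = 0x1533F → wrap carry → 0x5340
  0x5340 + 0x99EF = 0x0ED2F
  0xED2F + 0x9ADE = 0x1880D → wrap carry → 0x880E
  0x880E + 0x1C56 = 0x0A464
One's-complement sum = 0xA464.
Checksum = ~0xA464 & 0xFFFF = 0x5B9B.

5B9B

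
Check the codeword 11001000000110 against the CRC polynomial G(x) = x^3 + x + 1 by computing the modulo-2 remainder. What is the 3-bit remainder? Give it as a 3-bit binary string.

Modulo-2 division of 11001000000110 by 1011:
  pos 0: 1100 XOR 1011 = 0111
  pos 1: 1111 XOR 1011 = 0100
  pos 2: 1000 XOR 1011 = 0011
  pos 4: 1100 XOR 1011 = 0111
  pos 5: 1110 XOR 1011 = 0101
  pos 6: 1010 XOR 1011 = 0001
  pos 9: 1011 XOR 1011 = 0000
Remainder = 000 (zero — the frame passes the CRC check).

000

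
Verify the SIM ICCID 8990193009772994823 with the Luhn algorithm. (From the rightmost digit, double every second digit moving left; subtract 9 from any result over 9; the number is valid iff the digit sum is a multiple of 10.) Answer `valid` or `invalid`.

From the right, keep odd positions and double even positions (subtract 9 from any doubled value over 9):
  doubled (positions 2,4,...): 4 8 9 5 9 0 9 0 9 → sum 53
  kept (positions 1,3,...): 3 8 9 2 7 0 3 1 9 8 → sum 50
Total = 103.
103 mod 10 = 3, so the number is invalid.

invalid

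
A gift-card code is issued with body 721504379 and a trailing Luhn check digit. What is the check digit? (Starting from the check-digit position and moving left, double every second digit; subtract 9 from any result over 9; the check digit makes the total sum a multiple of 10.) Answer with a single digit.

Partial digits right→left: 9 7 3 4 0 5 1 2 7
Double every second digit counting from the check-digit position (so the 1st, 3rd, 5th, ... of the partial from the right).
  doubled (with −9 where >9): 9 6 0 2 5 → sum 22
  kept as-is: 7 4 5 2 → sum 18
Total = 22 + 18 = 40.
Check digit = (10 − (40 mod 10)) mod 10 = 0.

0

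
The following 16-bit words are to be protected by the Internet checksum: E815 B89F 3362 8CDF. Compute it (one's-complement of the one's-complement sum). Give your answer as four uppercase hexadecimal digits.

One's-complement addition (fold any carry out of bit 15 back into bit 0):
  0xE815 + 0xB89F = 0x1A0B4 → wrap carry → 0xA0B5
  0xA0B5 + 0x3362 = 0x0D417
  0xD417 + 0x8CDF = 0x160F6 → wrap carry → 0x60F7
One's-complement sum = 0x60F7.
Checksum = ~0x60F7 & 0xFFFF = 0x9F08.

9F08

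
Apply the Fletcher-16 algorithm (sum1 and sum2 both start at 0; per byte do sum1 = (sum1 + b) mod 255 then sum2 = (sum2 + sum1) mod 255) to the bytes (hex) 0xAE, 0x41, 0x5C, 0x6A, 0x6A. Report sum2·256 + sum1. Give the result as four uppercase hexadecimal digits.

Running sums (mod 255):
  after byte 0 (0xAE): sum1=174, sum2=174
  after byte 1 (0x41): sum1=239, sum2=158
  after byte 2 (0x5C): sum1=76, sum2=234
  after byte 3 (0x6A): sum1=182, sum2=161
  after byte 4 (0x6A): sum1=33, sum2=194
Checksum = sum2·256 + sum1 = 194·256 + 33 = 49697 = 0xC221.

C221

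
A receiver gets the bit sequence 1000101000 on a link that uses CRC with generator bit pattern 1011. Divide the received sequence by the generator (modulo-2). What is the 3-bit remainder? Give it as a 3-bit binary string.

Modulo-2 division of 1000101000 by 1011:
  pos 0: 1000 XOR 1011 = 0011
  pos 2: 1110 XOR 1011 = 0101
  pos 3: 1011 XOR 1011 = 0000
Remainder = 000 (zero — the frame passes the CRC check).

000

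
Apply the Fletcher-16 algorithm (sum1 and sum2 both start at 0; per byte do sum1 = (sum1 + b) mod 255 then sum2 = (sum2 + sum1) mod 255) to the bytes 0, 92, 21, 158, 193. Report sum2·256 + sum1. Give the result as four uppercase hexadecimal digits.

Running sums (mod 255):
  after byte 0 (0): sum1=0, sum2=0
  after byte 1 (92): sum1=92, sum2=92
  after byte 2 (21): sum1=113, sum2=205
  after byte 3 (158): sum1=16, sum2=221
  after byte 4 (193): sum1=209, sum2=175
Checksum = sum2·256 + sum1 = 175·256 + 209 = 45009 = 0xAFD1.

AFD1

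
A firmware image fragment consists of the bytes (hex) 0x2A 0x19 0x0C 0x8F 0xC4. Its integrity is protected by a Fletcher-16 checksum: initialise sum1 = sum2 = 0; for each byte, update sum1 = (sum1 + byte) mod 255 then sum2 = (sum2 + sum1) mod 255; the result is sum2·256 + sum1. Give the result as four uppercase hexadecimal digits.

3FA3

Running sums (mod 255):
  after byte 0 (0x2A): sum1=42, sum2=42
  after byte 1 (0x19): sum1=67, sum2=109
  after byte 2 (0x0C): sum1=79, sum2=188
  after byte 3 (0x8F): sum1=222, sum2=155
  after byte 4 (0xC4): sum1=163, sum2=63
Checksum = sum2·256 + sum1 = 63·256 + 163 = 16291 = 0x3FA3.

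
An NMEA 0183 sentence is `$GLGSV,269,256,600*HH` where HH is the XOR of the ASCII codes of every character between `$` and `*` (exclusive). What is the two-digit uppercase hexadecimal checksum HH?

XOR the ASCII codes of the payload characters:
  'G' = 0x47 → acc = 0x47
  'L' = 0x4C → acc = 0x0B
  'G' = 0x47 → acc = 0x4C
  'S' = 0x53 → acc = 0x1F
  'V' = 0x56 → acc = 0x49
  ',' = 0x2C → acc = 0x65
  '2' = 0x32 → acc = 0x57
  '6' = 0x36 → acc = 0x61
  '9' = 0x39 → acc = 0x58
  ',' = 0x2C → acc = 0x74
  '2' = 0x32 → acc = 0x46
  '5' = 0x35 → acc = 0x73
  '6' = 0x36 → acc = 0x45
  ',' = 0x2C → acc = 0x69
  '6' = 0x36 → acc = 0x5F
  '0' = 0x30 → acc = 0x6F
  '0' = 0x30 → acc = 0x5F
Checksum = 0x5F.

5F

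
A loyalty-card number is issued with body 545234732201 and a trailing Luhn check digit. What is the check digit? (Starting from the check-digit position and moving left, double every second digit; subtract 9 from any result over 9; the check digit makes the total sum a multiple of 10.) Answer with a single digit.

Partial digits right→left: 1 0 2 2 3 7 4 3 2 5 4 5
Double every second digit counting from the check-digit position (so the 1st, 3rd, 5th, ... of the partial from the right).
  doubled (with −9 where >9): 2 4 6 8 4 8 → sum 32
  kept as-is: 0 2 7 3 5 5 → sum 22
Total = 32 + 22 = 54.
Check digit = (10 − (54 mod 10)) mod 10 = 6.

6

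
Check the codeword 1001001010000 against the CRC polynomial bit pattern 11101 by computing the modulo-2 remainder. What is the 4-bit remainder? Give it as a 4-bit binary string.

0000

Modulo-2 division of 1001001010000 by 11101:
  pos 0: 10010 XOR 11101 = 01111
  pos 1: 11110 XOR 11101 = 00011
  pos 4: 11101 XOR 11101 = 00000
Remainder = 0000 (zero — the frame passes the CRC check).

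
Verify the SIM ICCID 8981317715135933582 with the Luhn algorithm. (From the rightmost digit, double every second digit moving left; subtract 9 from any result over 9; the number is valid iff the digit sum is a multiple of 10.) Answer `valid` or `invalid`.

valid

From the right, keep odd positions and double even positions (subtract 9 from any doubled value over 9):
  doubled (positions 2,4,...): 7 6 9 6 1 5 2 2 9 → sum 47
  kept (positions 1,3,...): 2 5 3 5 1 1 7 3 8 8 → sum 43
Total = 90.
90 mod 10 = 0, so the number is valid.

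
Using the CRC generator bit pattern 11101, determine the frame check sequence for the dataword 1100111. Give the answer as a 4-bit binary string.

1000

Append 4 zeros: 11001110000. Divide by 11101 (XOR where the leading bit is 1):
  pos 0: 11001 XOR 11101 = 00100
  pos 2: 10011 XOR 11101 = 01110
  pos 3: 11100 XOR 11101 = 00001
Remainder (last 4 bits) = 1000. This is the CRC / FCS.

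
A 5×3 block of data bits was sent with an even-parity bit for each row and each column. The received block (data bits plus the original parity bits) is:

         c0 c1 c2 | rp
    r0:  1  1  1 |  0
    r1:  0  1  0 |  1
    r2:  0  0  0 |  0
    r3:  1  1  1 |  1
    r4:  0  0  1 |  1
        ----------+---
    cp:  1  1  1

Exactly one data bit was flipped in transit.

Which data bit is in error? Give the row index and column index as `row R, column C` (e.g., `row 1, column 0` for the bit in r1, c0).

row 0, column 0

Recompute each row's even parity and compare to rp:
  r0: data parity 1, sent rp 0 → mismatch
  r1: data parity 1, sent rp 1 → ok
  r2: data parity 0, sent rp 0 → ok
  r3: data parity 1, sent rp 1 → ok
  r4: data parity 1, sent rp 1 → ok
Recompute each column's even parity and compare to cp:
  c0: data parity 0, sent cp 1 → mismatch
  c1: data parity 1, sent cp 1 → ok
  c2: data parity 1, sent cp 1 → ok
Exactly one row (r0) and one column (c0) fail → the flipped bit is at their intersection.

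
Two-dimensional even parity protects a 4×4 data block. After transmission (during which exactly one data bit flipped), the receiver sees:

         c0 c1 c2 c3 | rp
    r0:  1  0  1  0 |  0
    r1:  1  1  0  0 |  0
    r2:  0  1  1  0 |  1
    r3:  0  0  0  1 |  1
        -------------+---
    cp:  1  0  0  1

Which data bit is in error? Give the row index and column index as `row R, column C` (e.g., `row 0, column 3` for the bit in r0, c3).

Recompute each row's even parity and compare to rp:
  r0: data parity 0, sent rp 0 → ok
  r1: data parity 0, sent rp 0 → ok
  r2: data parity 0, sent rp 1 → mismatch
  r3: data parity 1, sent rp 1 → ok
Recompute each column's even parity and compare to cp:
  c0: data parity 0, sent cp 1 → mismatch
  c1: data parity 0, sent cp 0 → ok
  c2: data parity 0, sent cp 0 → ok
  c3: data parity 1, sent cp 1 → ok
Exactly one row (r2) and one column (c0) fail → the flipped bit is at their intersection.

row 2, column 0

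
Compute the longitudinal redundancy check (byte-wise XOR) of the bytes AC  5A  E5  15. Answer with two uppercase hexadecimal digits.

06

XOR the bytes together:
  start with 0xAC
  0xAC ⊕ 0x5A = 0xF6
  0xF6 ⊕ 0xE5 = 0x13
  0x13 ⊕ 0x15 = 0x06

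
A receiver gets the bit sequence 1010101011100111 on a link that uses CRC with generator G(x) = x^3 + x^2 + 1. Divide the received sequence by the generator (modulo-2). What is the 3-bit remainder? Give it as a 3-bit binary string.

Modulo-2 division of 1010101011100111 by 1101:
  pos 0: 1010 XOR 1101 = 0111
  pos 1: 1111 XOR 1101 = 0010
  pos 3: 1001 XOR 1101 = 0100
  pos 4: 1000 XOR 1101 = 0101
  pos 5: 1011 XOR 1101 = 0110
  pos 6: 1101 XOR 1101 = 0000
  pos 10: 1001 XOR 1101 = 0100
  pos 11: 1001 XOR 1101 = 0100
  pos 12: 1001 XOR 1101 = 0100
Remainder = 100 (nonzero — an error is detected).

100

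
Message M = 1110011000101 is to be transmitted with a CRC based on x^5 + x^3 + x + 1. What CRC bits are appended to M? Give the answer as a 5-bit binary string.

11100

Append 5 zeros: 111001100010100000. Divide by 101011 (XOR where the leading bit is 1):
  pos 0: 111001 XOR 101011 = 010010
  pos 1: 100101 XOR 101011 = 001110
  pos 3: 111000 XOR 101011 = 010011
  pos 4: 100110 XOR 101011 = 001101
  pos 6: 110110 XOR 101011 = 011101
  pos 7: 111011 XOR 101011 = 010000
  pos 8: 100000 XOR 101011 = 001011
  pos 10: 101100 XOR 101011 = 000111
Remainder (last 5 bits) = 11100. This is the CRC / FCS.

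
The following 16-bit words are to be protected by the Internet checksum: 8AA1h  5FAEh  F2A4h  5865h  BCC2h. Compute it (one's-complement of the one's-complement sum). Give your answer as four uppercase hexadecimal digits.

0DE3

One's-complement addition (fold any carry out of bit 15 back into bit 0):
  0x8AA1 + 0x5FAE = 0x0EA4F
  0xEA4F + 0xF2A4 = 0x1DCF3 → wrap carry → 0xDCF4
  0xDCF4 + 0x5865 = 0x13559 → wrap carry → 0x355A
  0x355A + 0xBCC2 = 0x0F21C
One's-complement sum = 0xF21C.
Checksum = ~0xF21C & 0xFFFF = 0x0DE3.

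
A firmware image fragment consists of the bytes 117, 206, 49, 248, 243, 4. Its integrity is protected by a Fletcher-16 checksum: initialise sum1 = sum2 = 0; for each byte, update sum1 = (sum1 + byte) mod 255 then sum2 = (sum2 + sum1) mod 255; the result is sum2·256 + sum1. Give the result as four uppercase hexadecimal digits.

Running sums (mod 255):
  after byte 0 (117): sum1=117, sum2=117
  after byte 1 (206): sum1=68, sum2=185
  after byte 2 (49): sum1=117, sum2=47
  after byte 3 (248): sum1=110, sum2=157
  after byte 4 (243): sum1=98, sum2=0
  after byte 5 (4): sum1=102, sum2=102
Checksum = sum2·256 + sum1 = 102·256 + 102 = 26214 = 0x6666.

6666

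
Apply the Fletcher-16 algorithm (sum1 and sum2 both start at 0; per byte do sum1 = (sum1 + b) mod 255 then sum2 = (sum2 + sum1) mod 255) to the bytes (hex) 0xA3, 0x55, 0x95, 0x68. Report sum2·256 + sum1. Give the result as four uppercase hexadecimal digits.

Running sums (mod 255):
  after byte 0 (0xA3): sum1=163, sum2=163
  after byte 1 (0x55): sum1=248, sum2=156
  after byte 2 (0x95): sum1=142, sum2=43
  after byte 3 (0x68): sum1=246, sum2=34
Checksum = sum2·256 + sum1 = 34·256 + 246 = 8950 = 0x22F6.

22F6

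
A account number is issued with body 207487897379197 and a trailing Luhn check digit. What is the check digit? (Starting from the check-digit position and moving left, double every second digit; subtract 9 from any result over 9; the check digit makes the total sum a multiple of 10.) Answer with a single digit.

9

Partial digits right→left: 7 9 1 9 7 3 7 9 8 7 8 4 7 0 2
Double every second digit counting from the check-digit position (so the 1st, 3rd, 5th, ... of the partial from the right).
  doubled (with −9 where >9): 5 2 5 5 7 7 5 4 → sum 40
  kept as-is: 9 9 3 9 7 4 0 → sum 41
Total = 40 + 41 = 81.
Check digit = (10 − (81 mod 10)) mod 10 = 9.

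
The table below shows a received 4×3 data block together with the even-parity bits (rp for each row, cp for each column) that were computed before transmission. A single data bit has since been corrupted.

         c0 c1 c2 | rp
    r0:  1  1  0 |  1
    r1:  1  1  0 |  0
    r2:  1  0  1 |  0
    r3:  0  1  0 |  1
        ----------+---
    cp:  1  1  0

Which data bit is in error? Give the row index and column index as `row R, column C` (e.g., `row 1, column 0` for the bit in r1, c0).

row 0, column 2

Recompute each row's even parity and compare to rp:
  r0: data parity 0, sent rp 1 → mismatch
  r1: data parity 0, sent rp 0 → ok
  r2: data parity 0, sent rp 0 → ok
  r3: data parity 1, sent rp 1 → ok
Recompute each column's even parity and compare to cp:
  c0: data parity 1, sent cp 1 → ok
  c1: data parity 1, sent cp 1 → ok
  c2: data parity 1, sent cp 0 → mismatch
Exactly one row (r0) and one column (c2) fail → the flipped bit is at their intersection.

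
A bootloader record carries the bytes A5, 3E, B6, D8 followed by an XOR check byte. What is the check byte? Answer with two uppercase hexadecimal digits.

XOR the bytes together:
  start with 0xA5
  0xA5 ⊕ 0x3E = 0x9B
  0x9B ⊕ 0xB6 = 0x2D
  0x2D ⊕ 0xD8 = 0xF5

F5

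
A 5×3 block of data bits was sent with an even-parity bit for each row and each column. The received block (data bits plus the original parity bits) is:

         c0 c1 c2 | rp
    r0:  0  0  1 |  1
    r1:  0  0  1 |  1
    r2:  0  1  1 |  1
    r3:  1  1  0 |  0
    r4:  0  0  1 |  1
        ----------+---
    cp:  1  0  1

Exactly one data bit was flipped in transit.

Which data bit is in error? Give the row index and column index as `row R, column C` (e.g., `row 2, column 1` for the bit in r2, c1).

row 2, column 2

Recompute each row's even parity and compare to rp:
  r0: data parity 1, sent rp 1 → ok
  r1: data parity 1, sent rp 1 → ok
  r2: data parity 0, sent rp 1 → mismatch
  r3: data parity 0, sent rp 0 → ok
  r4: data parity 1, sent rp 1 → ok
Recompute each column's even parity and compare to cp:
  c0: data parity 1, sent cp 1 → ok
  c1: data parity 0, sent cp 0 → ok
  c2: data parity 0, sent cp 1 → mismatch
Exactly one row (r2) and one column (c2) fail → the flipped bit is at their intersection.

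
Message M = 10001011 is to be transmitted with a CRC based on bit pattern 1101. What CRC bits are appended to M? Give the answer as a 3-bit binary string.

001

Append 3 zeros: 10001011000. Divide by 1101 (XOR where the leading bit is 1):
  pos 0: 1000 XOR 1101 = 0101
  pos 1: 1011 XOR 1101 = 0110
  pos 2: 1100 XOR 1101 = 0001
  pos 5: 1110 XOR 1101 = 0011
  pos 7: 1100 XOR 1101 = 0001
Remainder (last 3 bits) = 001. This is the CRC / FCS.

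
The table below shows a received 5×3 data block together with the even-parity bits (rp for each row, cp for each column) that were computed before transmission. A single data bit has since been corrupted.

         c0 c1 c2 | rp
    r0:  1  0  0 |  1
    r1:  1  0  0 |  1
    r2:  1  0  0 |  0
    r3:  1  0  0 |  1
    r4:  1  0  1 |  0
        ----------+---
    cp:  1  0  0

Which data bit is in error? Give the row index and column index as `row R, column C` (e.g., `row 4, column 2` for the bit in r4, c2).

row 2, column 2

Recompute each row's even parity and compare to rp:
  r0: data parity 1, sent rp 1 → ok
  r1: data parity 1, sent rp 1 → ok
  r2: data parity 1, sent rp 0 → mismatch
  r3: data parity 1, sent rp 1 → ok
  r4: data parity 0, sent rp 0 → ok
Recompute each column's even parity and compare to cp:
  c0: data parity 1, sent cp 1 → ok
  c1: data parity 0, sent cp 0 → ok
  c2: data parity 1, sent cp 0 → mismatch
Exactly one row (r2) and one column (c2) fail → the flipped bit is at their intersection.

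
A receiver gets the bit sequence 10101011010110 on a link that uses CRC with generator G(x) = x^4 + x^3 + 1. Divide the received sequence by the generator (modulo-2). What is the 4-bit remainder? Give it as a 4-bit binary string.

1001

Modulo-2 division of 10101011010110 by 11001:
  pos 0: 10101 XOR 11001 = 01100
  pos 1: 11000 XOR 11001 = 00001
  pos 5: 11101 XOR 11001 = 00100
  pos 7: 10001 XOR 11001 = 01000
  pos 8: 10001 XOR 11001 = 01000
  pos 9: 10000 XOR 11001 = 01001
Remainder = 1001 (nonzero — an error is detected).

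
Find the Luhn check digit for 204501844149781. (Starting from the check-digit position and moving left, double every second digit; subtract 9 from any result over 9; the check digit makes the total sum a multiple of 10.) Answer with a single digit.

0

Partial digits right→left: 1 8 7 9 4 1 4 4 8 1 0 5 4 0 2
Double every second digit counting from the check-digit position (so the 1st, 3rd, 5th, ... of the partial from the right).
  doubled (with −9 where >9): 2 5 8 8 7 0 8 4 → sum 42
  kept as-is: 8 9 1 4 1 5 0 → sum 28
Total = 42 + 28 = 70.
Check digit = (10 − (70 mod 10)) mod 10 = 0.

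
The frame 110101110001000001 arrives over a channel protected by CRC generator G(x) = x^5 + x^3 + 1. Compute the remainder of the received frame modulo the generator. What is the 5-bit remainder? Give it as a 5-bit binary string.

Modulo-2 division of 110101110001000001 by 101001:
  pos 0: 110101 XOR 101001 = 011100
  pos 1: 111001 XOR 101001 = 010000
  pos 2: 100001 XOR 101001 = 001000
  pos 4: 100000 XOR 101001 = 001001
  pos 6: 100101 XOR 101001 = 001100
  pos 8: 110000 XOR 101001 = 011001
  pos 9: 110010 XOR 101001 = 011011
  pos 10: 110110 XOR 101001 = 011111
  pos 11: 111110 XOR 101001 = 010111
  pos 12: 101111 XOR 101001 = 000110
Remainder = 00110 (nonzero — an error is detected).

00110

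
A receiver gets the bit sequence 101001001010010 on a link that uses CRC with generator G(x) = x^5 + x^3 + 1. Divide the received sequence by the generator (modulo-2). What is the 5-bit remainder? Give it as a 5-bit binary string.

Modulo-2 division of 101001001010010 by 101001:
  pos 0: 101001 XOR 101001 = 000000
  pos 8: 101001 XOR 101001 = 000000
Remainder = 00000 (zero — the frame passes the CRC check).

00000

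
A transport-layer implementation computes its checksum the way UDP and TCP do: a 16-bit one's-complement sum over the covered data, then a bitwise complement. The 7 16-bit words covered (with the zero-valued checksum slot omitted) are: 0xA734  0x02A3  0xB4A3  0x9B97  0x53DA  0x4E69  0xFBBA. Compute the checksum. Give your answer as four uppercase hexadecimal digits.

One's-complement addition (fold any carry out of bit 15 back into bit 0):
  0xA734 + 0x02A3 = 0x0A9D7
  0xA9D7 + 0xB4A3 = 0x15E7A → wrap carry → 0x5E7B
  0x5E7B + 0x9B97 = 0x0FA12
  0xFA12 + 0x53DA = 0x14DEC → wrap carry → 0x4DED
  0x4DED + 0x4E69 = 0x09C56
  0x9C56 + 0xFBBA = 0x19810 → wrap carry → 0x9811
One's-complement sum = 0x9811.
Checksum = ~0x9811 & 0xFFFF = 0x67EE.

67EE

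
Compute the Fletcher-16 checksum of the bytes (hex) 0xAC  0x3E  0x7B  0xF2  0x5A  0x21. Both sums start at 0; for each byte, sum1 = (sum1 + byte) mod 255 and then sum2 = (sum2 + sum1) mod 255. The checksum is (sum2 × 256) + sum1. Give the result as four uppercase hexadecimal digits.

DFD4

Running sums (mod 255):
  after byte 0 (0xAC): sum1=172, sum2=172
  after byte 1 (0x3E): sum1=234, sum2=151
  after byte 2 (0x7B): sum1=102, sum2=253
  after byte 3 (0xF2): sum1=89, sum2=87
  after byte 4 (0x5A): sum1=179, sum2=11
  after byte 5 (0x21): sum1=212, sum2=223
Checksum = sum2·256 + sum1 = 223·256 + 212 = 57300 = 0xDFD4.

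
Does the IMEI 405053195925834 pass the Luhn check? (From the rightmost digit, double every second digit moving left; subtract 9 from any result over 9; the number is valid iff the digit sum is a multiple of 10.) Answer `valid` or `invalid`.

invalid

From the right, keep odd positions and double even positions (subtract 9 from any doubled value over 9):
  doubled (positions 2,4,...): 6 1 9 9 6 0 0 → sum 31
  kept (positions 1,3,...): 4 8 2 5 1 5 5 4 → sum 34
Total = 65.
65 mod 10 = 5, so the number is invalid.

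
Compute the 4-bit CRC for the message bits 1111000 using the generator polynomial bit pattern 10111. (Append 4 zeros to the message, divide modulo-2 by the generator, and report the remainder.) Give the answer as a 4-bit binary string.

Append 4 zeros: 11110000000. Divide by 10111 (XOR where the leading bit is 1):
  pos 0: 11110 XOR 10111 = 01001
  pos 1: 10010 XOR 10111 = 00101
  pos 3: 10100 XOR 10111 = 00011
  pos 6: 11000 XOR 10111 = 01111
Remainder (last 4 bits) = 1111. This is the CRC / FCS.

1111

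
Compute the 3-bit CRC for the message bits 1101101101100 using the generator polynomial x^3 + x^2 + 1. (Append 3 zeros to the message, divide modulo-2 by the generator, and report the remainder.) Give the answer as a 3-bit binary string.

100

Append 3 zeros: 1101101101100000. Divide by 1101 (XOR where the leading bit is 1):
  pos 0: 1101 XOR 1101 = 0000
  pos 4: 1011 XOR 1101 = 0110
  pos 5: 1100 XOR 1101 = 0001
  pos 8: 1110 XOR 1101 = 0011
  pos 10: 1100 XOR 1101 = 0001
Remainder (last 3 bits) = 100. This is the CRC / FCS.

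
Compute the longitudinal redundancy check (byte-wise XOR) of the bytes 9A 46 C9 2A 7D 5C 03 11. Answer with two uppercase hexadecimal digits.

XOR the bytes together:
  start with 0x9A
  0x9A ⊕ 0x46 = 0xDC
  0xDC ⊕ 0xC9 = 0x15
  0x15 ⊕ 0x2A = 0x3F
  0x3F ⊕ 0x7D = 0x42
  0x42 ⊕ 0x5C = 0x1E
  0x1E ⊕ 0x03 = 0x1D
  0x1D ⊕ 0x11 = 0x0C

0C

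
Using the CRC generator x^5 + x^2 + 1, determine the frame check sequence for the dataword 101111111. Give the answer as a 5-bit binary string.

00110

Append 5 zeros: 10111111100000. Divide by 100101 (XOR where the leading bit is 1):
  pos 0: 101111 XOR 100101 = 001010
  pos 2: 101011 XOR 100101 = 001110
  pos 4: 111010 XOR 100101 = 011111
  pos 5: 111110 XOR 100101 = 011011
  pos 6: 110110 XOR 100101 = 010011
  pos 7: 100110 XOR 100101 = 000011
Remainder (last 5 bits) = 00110. This is the CRC / FCS.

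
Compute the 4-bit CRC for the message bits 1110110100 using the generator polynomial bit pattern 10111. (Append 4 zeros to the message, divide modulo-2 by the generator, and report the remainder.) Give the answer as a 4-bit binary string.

Append 4 zeros: 11101101000000. Divide by 10111 (XOR where the leading bit is 1):
  pos 0: 11101 XOR 10111 = 01010
  pos 1: 10101 XOR 10111 = 00010
  pos 4: 10010 XOR 10111 = 00101
  pos 6: 10100 XOR 10111 = 00011
  pos 9: 11000 XOR 10111 = 01111
Remainder (last 4 bits) = 1111. This is the CRC / FCS.

1111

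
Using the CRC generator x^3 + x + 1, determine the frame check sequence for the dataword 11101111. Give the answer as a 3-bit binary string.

Append 3 zeros: 11101111000. Divide by 1011 (XOR where the leading bit is 1):
  pos 0: 1110 XOR 1011 = 0101
  pos 1: 1011 XOR 1011 = 0000
  pos 5: 1110 XOR 1011 = 0101
  pos 6: 1010 XOR 1011 = 0001
Remainder (last 3 bits) = 010. This is the CRC / FCS.

010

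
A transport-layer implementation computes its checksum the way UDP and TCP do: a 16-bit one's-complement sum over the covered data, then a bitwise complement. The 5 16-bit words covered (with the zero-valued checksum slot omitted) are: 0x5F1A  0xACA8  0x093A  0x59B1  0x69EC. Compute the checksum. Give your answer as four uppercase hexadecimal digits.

One's-complement addition (fold any carry out of bit 15 back into bit 0):
  0x5F1A + 0xACA8 = 0x10BC2 → wrap carry → 0x0BC3
  0x0BC3 + 0x093A = 0x014FD
  0x14FD + 0x59B1 = 0x06EAE
  0x6EAE + 0x69EC = 0x0D89A
One's-complement sum = 0xD89A.
Checksum = ~0xD89A & 0xFFFF = 0x2765.

2765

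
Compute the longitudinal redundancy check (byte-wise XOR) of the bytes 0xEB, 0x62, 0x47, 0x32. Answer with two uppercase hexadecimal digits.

FC

XOR the bytes together:
  start with 0xEB
  0xEB ⊕ 0x62 = 0x89
  0x89 ⊕ 0x47 = 0xCE
  0xCE ⊕ 0x32 = 0xFC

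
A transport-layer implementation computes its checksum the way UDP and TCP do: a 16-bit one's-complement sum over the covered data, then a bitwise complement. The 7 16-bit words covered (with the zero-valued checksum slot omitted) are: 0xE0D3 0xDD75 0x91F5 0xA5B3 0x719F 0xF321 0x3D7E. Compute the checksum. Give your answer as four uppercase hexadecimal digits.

One's-complement addition (fold any carry out of bit 15 back into bit 0):
  0xE0D3 + 0xDD75 = 0x1BE48 → wrap carry → 0xBE49
  0xBE49 + 0x91F5 = 0x1503E → wrap carry → 0x503F
  0x503F + 0xA5B3 = 0x0F5F2
  0xF5F2 + 0x719F = 0x16791 → wrap carry → 0x6792
  0x6792 + 0xF321 = 0x15AB3 → wrap carry → 0x5AB4
  0x5AB4 + 0x3D7E = 0x09832
One's-complement sum = 0x9832.
Checksum = ~0x9832 & 0xFFFF = 0x67CD.

67CD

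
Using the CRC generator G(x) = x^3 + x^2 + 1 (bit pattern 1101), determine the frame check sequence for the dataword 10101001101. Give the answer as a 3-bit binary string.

Append 3 zeros: 10101001101000. Divide by 1101 (XOR where the leading bit is 1):
  pos 0: 1010 XOR 1101 = 0111
  pos 1: 1111 XOR 1101 = 0010
  pos 3: 1000 XOR 1101 = 0101
  pos 4: 1011 XOR 1101 = 0110
  pos 5: 1101 XOR 1101 = 0000
  pos 10: 1000 XOR 1101 = 0101
Remainder (last 3 bits) = 101. This is the CRC / FCS.

101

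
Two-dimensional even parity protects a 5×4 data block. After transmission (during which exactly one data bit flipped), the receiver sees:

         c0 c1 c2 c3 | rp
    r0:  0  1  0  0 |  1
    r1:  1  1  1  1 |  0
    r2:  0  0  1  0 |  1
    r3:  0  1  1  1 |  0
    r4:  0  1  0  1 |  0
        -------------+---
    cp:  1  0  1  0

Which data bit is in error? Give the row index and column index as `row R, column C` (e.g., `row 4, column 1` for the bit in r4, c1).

row 3, column 3

Recompute each row's even parity and compare to rp:
  r0: data parity 1, sent rp 1 → ok
  r1: data parity 0, sent rp 0 → ok
  r2: data parity 1, sent rp 1 → ok
  r3: data parity 1, sent rp 0 → mismatch
  r4: data parity 0, sent rp 0 → ok
Recompute each column's even parity and compare to cp:
  c0: data parity 1, sent cp 1 → ok
  c1: data parity 0, sent cp 0 → ok
  c2: data parity 1, sent cp 1 → ok
  c3: data parity 1, sent cp 0 → mismatch
Exactly one row (r3) and one column (c3) fail → the flipped bit is at their intersection.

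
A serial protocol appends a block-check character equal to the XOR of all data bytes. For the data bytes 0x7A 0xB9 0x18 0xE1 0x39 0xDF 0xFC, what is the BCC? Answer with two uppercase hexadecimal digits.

20

XOR the bytes together:
  start with 0x7A
  0x7A ⊕ 0xB9 = 0xC3
  0xC3 ⊕ 0x18 = 0xDB
  0xDB ⊕ 0xE1 = 0x3A
  0x3A ⊕ 0x39 = 0x03
  0x03 ⊕ 0xDF = 0xDC
  0xDC ⊕ 0xFC = 0x20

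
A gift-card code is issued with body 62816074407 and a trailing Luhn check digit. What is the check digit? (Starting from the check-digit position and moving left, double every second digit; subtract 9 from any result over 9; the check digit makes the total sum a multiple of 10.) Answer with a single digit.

2

Partial digits right→left: 7 0 4 4 7 0 6 1 8 2 6
Double every second digit counting from the check-digit position (so the 1st, 3rd, 5th, ... of the partial from the right).
  doubled (with −9 where >9): 5 8 5 3 7 3 → sum 31
  kept as-is: 0 4 0 1 2 → sum 7
Total = 31 + 7 = 38.
Check digit = (10 − (38 mod 10)) mod 10 = 2.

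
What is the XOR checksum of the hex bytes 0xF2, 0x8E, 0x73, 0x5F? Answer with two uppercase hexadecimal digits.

XOR the bytes together:
  start with 0xF2
  0xF2 ⊕ 0x8E = 0x7C
  0x7C ⊕ 0x73 = 0x0F
  0x0F ⊕ 0x5F = 0x50

50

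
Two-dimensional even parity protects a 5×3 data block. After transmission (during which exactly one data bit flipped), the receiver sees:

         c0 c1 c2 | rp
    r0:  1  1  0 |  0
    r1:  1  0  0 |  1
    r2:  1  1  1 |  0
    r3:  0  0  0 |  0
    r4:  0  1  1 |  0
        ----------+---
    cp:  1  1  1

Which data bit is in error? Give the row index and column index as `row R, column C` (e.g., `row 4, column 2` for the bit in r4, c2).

row 2, column 2

Recompute each row's even parity and compare to rp:
  r0: data parity 0, sent rp 0 → ok
  r1: data parity 1, sent rp 1 → ok
  r2: data parity 1, sent rp 0 → mismatch
  r3: data parity 0, sent rp 0 → ok
  r4: data parity 0, sent rp 0 → ok
Recompute each column's even parity and compare to cp:
  c0: data parity 1, sent cp 1 → ok
  c1: data parity 1, sent cp 1 → ok
  c2: data parity 0, sent cp 1 → mismatch
Exactly one row (r2) and one column (c2) fail → the flipped bit is at their intersection.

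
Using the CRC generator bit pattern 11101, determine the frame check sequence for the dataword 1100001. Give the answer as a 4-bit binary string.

0001

Append 4 zeros: 11000010000. Divide by 11101 (XOR where the leading bit is 1):
  pos 0: 11000 XOR 11101 = 00101
  pos 2: 10101 XOR 11101 = 01000
  pos 3: 10000 XOR 11101 = 01101
  pos 4: 11010 XOR 11101 = 00111
  pos 6: 11100 XOR 11101 = 00001
Remainder (last 4 bits) = 0001. This is the CRC / FCS.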